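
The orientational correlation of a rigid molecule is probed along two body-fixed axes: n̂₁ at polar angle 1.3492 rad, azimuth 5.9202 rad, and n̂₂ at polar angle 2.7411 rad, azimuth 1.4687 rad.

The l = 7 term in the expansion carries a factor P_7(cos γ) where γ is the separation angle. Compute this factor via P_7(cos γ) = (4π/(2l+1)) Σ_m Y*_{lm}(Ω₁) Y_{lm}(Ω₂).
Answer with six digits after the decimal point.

0.223316

Expand P_7 via completeness: Σ_{m} conj(Y_{7,m}) at Ω₁ times Y_{7,m} at Ω₂ —
  [-7]  conj(Y_{7,-7})(Ω₁) = -0.346871-0.237662i ; Y_{7,-7}(Ω₂) = -0.000449+0.000517i ; Δ = +0.000279-0.000073i
  [-6]  conj(Y_{7,-6})(Ω₁) = -0.202217-0.291114i ; Y_{7,-6}(Ω₂) = +0.004950+0.003479i ; Δ = +0.000012-0.002145i
  [-5]  conj(Y_{7,-5})(Ω₁) = +0.029153+0.117035i ; Y_{7,-5}(Ω₂) = +0.016188-0.028907i ; Δ = +0.003855+0.001052i
  [-4]  conj(Y_{7,-4})(Ω₁) = -0.041089+0.344074i ; Y_{7,-4}(Ω₂) = -0.114979-0.049753i ; Δ = +0.021843-0.037517i
  [-3]  conj(Y_{7,-3})(Ω₁) = +0.006924-0.013241i ; Y_{7,-3}(Ω₂) = -0.098573+0.311702i ; Δ = +0.003445+0.003463i
  [-2]  conj(Y_{7,-2})(Ω₁) = +0.245236-0.217693i ; Y_{7,-2}(Ω₂) = +0.526513+0.109030i ; Δ = +0.152855-0.087880i
  [-1]  conj(Y_{7,-1})(Ω₁) = +0.024153-0.009174i ; Y_{7,-1}(Ω₂) = +0.038395-0.374761i ; Δ = -0.002511-0.009404i
  [+0]  conj(Y_{7,0})(Ω₁) = -0.320455-0.000000i ; Y_{7,0}(Ω₂) = +0.290183+0.000000i ; Δ = -0.092990-0.000000i
  [+1]  conj(Y_{7,1})(Ω₁) = -0.024153-0.009174i ; Y_{7,1}(Ω₂) = -0.038395-0.374761i ; Δ = -0.002511+0.009404i
  [+2]  conj(Y_{7,2})(Ω₁) = +0.245236+0.217693i ; Y_{7,2}(Ω₂) = +0.526513-0.109030i ; Δ = +0.152855+0.087880i
  [+3]  conj(Y_{7,3})(Ω₁) = -0.006924-0.013241i ; Y_{7,3}(Ω₂) = +0.098573+0.311702i ; Δ = +0.003445-0.003463i
  [+4]  conj(Y_{7,4})(Ω₁) = -0.041089-0.344074i ; Y_{7,4}(Ω₂) = -0.114979+0.049753i ; Δ = +0.021843+0.037517i
  [+5]  conj(Y_{7,5})(Ω₁) = -0.029153+0.117035i ; Y_{7,5}(Ω₂) = -0.016188-0.028907i ; Δ = +0.003855-0.001052i
  [+6]  conj(Y_{7,6})(Ω₁) = -0.202217+0.291114i ; Y_{7,6}(Ω₂) = +0.004950-0.003479i ; Δ = +0.000012+0.002145i
  [+7]  conj(Y_{7,7})(Ω₁) = +0.346871-0.237662i ; Y_{7,7}(Ω₂) = +0.000449+0.000517i ; Δ = +0.000279+0.000073i
Total Σ_m = +0.266564-0.000000i. Multiply by 0.837758: +0.223316-0.000000i. P_7(cos γ) = 0.223316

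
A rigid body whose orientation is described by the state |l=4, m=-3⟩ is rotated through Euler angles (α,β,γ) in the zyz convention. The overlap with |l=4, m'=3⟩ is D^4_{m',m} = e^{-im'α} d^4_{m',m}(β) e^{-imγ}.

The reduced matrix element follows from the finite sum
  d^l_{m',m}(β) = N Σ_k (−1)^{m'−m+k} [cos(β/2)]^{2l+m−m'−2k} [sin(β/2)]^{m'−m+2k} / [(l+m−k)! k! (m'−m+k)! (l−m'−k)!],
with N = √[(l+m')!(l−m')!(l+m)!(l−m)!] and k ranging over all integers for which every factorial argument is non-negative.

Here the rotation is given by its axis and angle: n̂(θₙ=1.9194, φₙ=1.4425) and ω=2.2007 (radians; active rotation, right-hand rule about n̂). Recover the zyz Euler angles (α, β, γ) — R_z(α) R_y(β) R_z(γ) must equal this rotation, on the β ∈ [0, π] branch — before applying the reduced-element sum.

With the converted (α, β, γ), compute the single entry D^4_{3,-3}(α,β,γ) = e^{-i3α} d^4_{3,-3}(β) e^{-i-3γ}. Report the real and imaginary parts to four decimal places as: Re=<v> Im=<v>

Axis–angle → zyz. n̂ = (sinθₙcosφₙ, sinθₙsinφₙ, cosθₙ) = (+0.120249, +0.932126, -0.341586), ω = 2.2007.
R = I cosω + sinω [n̂]ₓ + (1−cosω) n̂n̂ᵀ gives
  R = [-0.566089, +0.454144, +0.687965; -0.097916, +0.791609, -0.603132; -0.818508, -0.408789, -0.403653]
β = atan2(√(R₁₃²+R₂₃²), R₃₃) = 1.986303; α = atan2(R₂₃, R₁₃) mod 2π = 5.563399; γ = atan2(R₃₂, −R₃₁) mod 2π = 5.819992
D^4_{3,-3}(5.5634,1.9863,5.8200) = e^{-i·3·5.5634}·d^4_{3,-3}(1.9863)·e^{-i·-3·5.8200}. Compute d first:
Half-angle: c=0.546053, s=0.837751. N=√(5040·1·1·5040)=5040.000000
k∈{0,1} keeps every argument non-negative
  k=0: (−1)^6·5040.0000/(720)·0.5461^2·0.8378^6 = +0.721533
  k=1: (−1)^7·5040.0000/(5040)·0.5461^0·0.8378^8 = -0.242616
d^4_{3,-3}(1.9863) = +0.721533 -0.242616 = +0.478917
Phases: e^{-i·(3)·5.5634}=-0.555166+0.831740i, e^{-i·(-3)·5.8200}=+0.180226-0.983625i ⇒ D=+0.343894+0.333315i

Re=0.3439 Im=0.3333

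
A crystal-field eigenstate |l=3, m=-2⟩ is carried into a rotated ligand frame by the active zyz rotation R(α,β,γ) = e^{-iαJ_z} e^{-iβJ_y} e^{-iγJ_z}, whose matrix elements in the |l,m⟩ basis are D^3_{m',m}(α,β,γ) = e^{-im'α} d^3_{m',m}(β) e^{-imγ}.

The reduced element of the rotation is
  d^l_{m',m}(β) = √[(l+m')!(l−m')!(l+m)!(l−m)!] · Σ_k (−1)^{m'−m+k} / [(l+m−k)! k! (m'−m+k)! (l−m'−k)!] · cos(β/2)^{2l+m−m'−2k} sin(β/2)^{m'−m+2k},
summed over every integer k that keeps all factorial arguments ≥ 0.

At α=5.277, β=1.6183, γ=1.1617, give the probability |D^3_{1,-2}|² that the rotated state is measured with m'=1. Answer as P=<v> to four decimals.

P=0.1258

Split into d^3_{1,-2}(β=1.6183) × two z-phases.
With c≡cos(β/2)=0.690114 and s≡sin(β/2)=0.723701, N=[24·2·1·120]^{1/2}=75.894664
The bounds max(0,m−m')=0 and min(l+m,l−m')=1 give 2 terms
  k=0: (−1)^3·75.8947/(12)·0.6901^3·0.7237^3 = -0.787897
  k=1: (−1)^4·75.8947/(24)·0.6901^1·0.7237^5 = +0.433228
d^3_{1,-2}(1.6183) = -0.787897 +0.433228 = -0.354669
|D^3_{1,-2}|² = |d^3_{1,-2}(β)|² = (-0.354669)² = 0.125790 (the z-rotation phases have unit modulus)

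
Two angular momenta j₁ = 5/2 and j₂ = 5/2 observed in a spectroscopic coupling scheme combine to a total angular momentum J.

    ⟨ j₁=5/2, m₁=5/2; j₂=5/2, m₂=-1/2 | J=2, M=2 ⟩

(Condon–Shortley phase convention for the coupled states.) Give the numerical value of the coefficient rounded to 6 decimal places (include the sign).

√[5·3!2!2!/8! · 5!0!2!3!4!0!] = √(720/7)
  +(−1)^0/∏(0,3,0,2,2,0)! = 1/24  (running 1/24)
⟨..|..⟩ = √(720/7)·(1/24) = +0.422577

+√(5/28) = +0.422577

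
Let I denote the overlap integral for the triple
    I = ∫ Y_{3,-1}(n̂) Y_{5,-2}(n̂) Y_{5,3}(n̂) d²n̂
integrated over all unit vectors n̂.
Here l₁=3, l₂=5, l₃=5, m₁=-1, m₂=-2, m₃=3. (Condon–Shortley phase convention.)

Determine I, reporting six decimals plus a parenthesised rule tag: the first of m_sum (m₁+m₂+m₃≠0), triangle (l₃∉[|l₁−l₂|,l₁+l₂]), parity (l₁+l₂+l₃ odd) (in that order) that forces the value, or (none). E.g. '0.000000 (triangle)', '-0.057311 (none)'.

l₁+l₂+l₃=13 is odd: 3j(l;000)=0 ⇒ I=0

0.000000 (parity)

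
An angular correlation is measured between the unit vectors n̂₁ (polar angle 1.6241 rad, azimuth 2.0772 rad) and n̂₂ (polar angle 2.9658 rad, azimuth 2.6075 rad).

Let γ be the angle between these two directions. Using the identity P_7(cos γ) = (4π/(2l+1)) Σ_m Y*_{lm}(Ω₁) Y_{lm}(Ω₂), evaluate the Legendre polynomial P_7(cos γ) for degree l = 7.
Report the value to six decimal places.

Summing Y*_{l m}(θ₁,φ₁)·Y_{l m}(θ₂,φ₂) over m ∈ [−7, 7]; prefactor 4π/(2·7+1) = 0.837758:
  term(m=-7) = -0.000001+0.000001i   from Y*(Ω₁)=-0.194270+0.455382i, Y(Ω₂)=+0.000002+0.000001i
  term(m=-6) = -0.000005+0.000000i   from Y*(Ω₁)=-0.098311+0.010179i, Y(Ω₂)=+0.000053+0.000003i
  term(m=-5) = +0.000216+0.000115i   from Y*(Ω₁)=+0.200889+0.287689i, Y(Ω₂)=+0.000621-0.000316i
  term(m=-4) = +0.000391+0.000637i   from Y*(Ω₁)=-0.050606+0.103486i, Y(Ω₂)=+0.003478-0.005480i
  term(m=-3) = -0.000271-0.013463i   from Y*(Ω₁)=+0.309563-0.015983i, Y(Ω₂)=+0.001367-0.043419i
  term(m=-2) = +0.012010-0.021462i   from Y*(Ω₁)=+0.064648+0.103578i, Y(Ω₂)=-0.097031-0.176517i
  term(m=-1) = -0.146313+0.085786i   from Y*(Ω₁)=+0.142954-0.257738i, Y(Ω₂)=-0.495326-0.292950i
  term(m=+0) = -0.082908+0.000000i   from Y*(Ω₁)=+0.124100-0.000000i, Y(Ω₂)=-0.668072+0.000000i
  term(m=+1) = -0.146313-0.085786i   from Y*(Ω₁)=-0.142954-0.257738i, Y(Ω₂)=+0.495326-0.292950i
  term(m=+2) = +0.012010+0.021462i   from Y*(Ω₁)=+0.064648-0.103578i, Y(Ω₂)=-0.097031+0.176517i
  term(m=+3) = -0.000271+0.013463i   from Y*(Ω₁)=-0.309563-0.015983i, Y(Ω₂)=-0.001367-0.043419i
  term(m=+4) = +0.000391-0.000637i   from Y*(Ω₁)=-0.050606-0.103486i, Y(Ω₂)=+0.003478+0.005480i
  term(m=+5) = +0.000216-0.000115i   from Y*(Ω₁)=-0.200889+0.287689i, Y(Ω₂)=-0.000621-0.000316i
  term(m=+6) = -0.000005-0.000000i   from Y*(Ω₁)=-0.098311-0.010179i, Y(Ω₂)=+0.000053-0.000003i
  term(m=+7) = -0.000001-0.000001i   from Y*(Ω₁)=+0.194270+0.455382i, Y(Ω₂)=-0.000002+0.000001i
Σ over m = -0.350854+0.000000i; ×(4π/15) → -0.293930+0.000000i. Real part: -0.293930

-0.293930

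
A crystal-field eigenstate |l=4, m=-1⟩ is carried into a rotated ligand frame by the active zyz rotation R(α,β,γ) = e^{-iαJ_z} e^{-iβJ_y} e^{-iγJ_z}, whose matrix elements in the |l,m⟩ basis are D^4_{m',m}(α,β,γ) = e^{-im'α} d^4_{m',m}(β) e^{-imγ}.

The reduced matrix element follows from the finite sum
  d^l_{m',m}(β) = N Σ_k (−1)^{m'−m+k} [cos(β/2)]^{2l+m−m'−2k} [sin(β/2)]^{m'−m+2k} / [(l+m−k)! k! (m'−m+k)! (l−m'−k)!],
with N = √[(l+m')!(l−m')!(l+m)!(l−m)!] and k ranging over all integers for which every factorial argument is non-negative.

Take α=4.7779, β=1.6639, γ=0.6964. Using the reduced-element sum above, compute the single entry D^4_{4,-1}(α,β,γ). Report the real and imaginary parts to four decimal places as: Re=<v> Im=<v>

Split into d^4_{4,-1}(β=1.6639) × two z-phases.
With c≡cos(β/2)=0.673436 and s≡sin(β/2)=0.739246, N=[40320·1·6·120]^{1/2}=5387.986637
The bounds max(0,m−m')=0 and min(l+m,l−m')=0 give 1 term
  k=0: (−1)^5·5387.9866/(720)·0.6734^3·0.7392^5 = -0.504576
d^4_{4,-1}(1.6639) = -0.504576
Attach z-rotation phases: D = e^{-i(4)(4.7779)}·(-0.504576)·e^{-i(-1)(0.6964)} = -0.457722-0.212339i

Re=-0.4577 Im=-0.2123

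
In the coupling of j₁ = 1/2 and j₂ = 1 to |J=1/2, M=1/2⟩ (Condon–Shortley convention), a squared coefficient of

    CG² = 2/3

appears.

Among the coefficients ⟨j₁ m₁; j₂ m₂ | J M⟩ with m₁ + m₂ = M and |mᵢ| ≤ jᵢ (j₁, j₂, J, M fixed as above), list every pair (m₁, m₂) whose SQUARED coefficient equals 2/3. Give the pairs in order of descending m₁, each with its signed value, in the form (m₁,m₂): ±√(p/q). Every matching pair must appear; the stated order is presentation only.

(-1/2,1): −√(2/3)

Admissible pairs with m₁+m₂ = M = 1/2: (-1/2,1), (1/2,0)
  (m₁,m₂)=(1/2,0): CG² = 1/3, CG = +√(1/3)
  (m₁,m₂)=(-1/2,1): CG² = 2/3, CG = −√(2/3)   ← matches the target
Pairs with CG² = 2/3: (-1/2,1): −√(2/3)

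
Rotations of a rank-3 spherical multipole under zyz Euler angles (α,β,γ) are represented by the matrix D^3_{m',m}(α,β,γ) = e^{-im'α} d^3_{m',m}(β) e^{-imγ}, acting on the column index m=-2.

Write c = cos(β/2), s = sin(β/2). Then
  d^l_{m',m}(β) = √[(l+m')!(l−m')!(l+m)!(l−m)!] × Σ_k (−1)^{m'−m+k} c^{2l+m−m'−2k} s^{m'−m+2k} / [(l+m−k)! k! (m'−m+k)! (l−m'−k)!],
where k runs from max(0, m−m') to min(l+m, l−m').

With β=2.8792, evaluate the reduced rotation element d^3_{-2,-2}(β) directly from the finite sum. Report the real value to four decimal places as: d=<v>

d^3_{-2,-2}(β=2.8792) via the finite sum:
With c≡cos(β/2)=0.130820 and s≡sin(β/2)=0.991406, N=[1·120·1·120]^{1/2}=120.000000
k: max(0,(-2)−(-2))=0 … min(3+(-2),3−(-2))=1
  k=0: (−1)^0·120.0000/(120)·0.1308^6·0.9914^0 = +0.000005
  k=1: (−1)^1·120.0000/(24)·0.1308^4·0.9914^2 = -0.001439
d^3_{-2,-2}(2.8792) = +0.000005 -0.001439 = -0.001434

d=-0.0014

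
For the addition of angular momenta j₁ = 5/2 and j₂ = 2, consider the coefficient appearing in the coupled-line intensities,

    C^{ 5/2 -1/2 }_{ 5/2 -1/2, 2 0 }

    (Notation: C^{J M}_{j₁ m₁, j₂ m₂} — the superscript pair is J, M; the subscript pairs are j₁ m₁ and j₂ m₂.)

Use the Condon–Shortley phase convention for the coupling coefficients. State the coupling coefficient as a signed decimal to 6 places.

triangle: 2!·3!·2!/8! = 24/40320
(j±m)!: 2!·3!·2!·2!·2!·3! = 576
prefactor² = (2J+1)·Δ·N² = 72/35
  k=0: +1/(0!·2!·3!·2!·0!·0!) = 1/24
  k=1: −1/(1!·1!·2!·1!·1!·1!) = -1/2
  k=2: +1/(2!·0!·1!·0!·2!·2!) = 1/8
Σ = -1/3  ⇒  CG² = 72/35·(-1/3)² = 8/35
CG = −√(8/35) = -0.478091

-0.478091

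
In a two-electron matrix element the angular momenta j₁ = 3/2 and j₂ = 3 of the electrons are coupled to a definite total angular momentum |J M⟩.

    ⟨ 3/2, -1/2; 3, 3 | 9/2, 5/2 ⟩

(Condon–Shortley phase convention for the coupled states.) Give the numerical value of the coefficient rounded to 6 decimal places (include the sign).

+0.288675

triangle: 0!×3!×6!/10! = 4320/3628800
(j±m)!: 1!×2!×6!×0!×7!×2! = 14515200
prefactor² = (2J+1)×Δ×N² = 172800
  k=0: +1/(0!×0!×2!×6!×1!×0!) = 1/1440
Σ = 1/1440  ⇒  CG² = 172800×(1/1440)² = 1/12
CG = +√(1/12) = +0.288675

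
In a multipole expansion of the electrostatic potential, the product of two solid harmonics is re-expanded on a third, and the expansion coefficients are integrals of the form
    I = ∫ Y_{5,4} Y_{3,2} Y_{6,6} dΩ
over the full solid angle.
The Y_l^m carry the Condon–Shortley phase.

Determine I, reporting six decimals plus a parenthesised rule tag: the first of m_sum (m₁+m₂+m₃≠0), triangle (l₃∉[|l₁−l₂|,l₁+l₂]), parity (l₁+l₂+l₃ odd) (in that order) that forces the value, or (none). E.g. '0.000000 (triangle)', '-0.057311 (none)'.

m-sum = 4 + 2 + 6 = 12 ≠ 0 ⇒ I = 0

0.000000 (m_sum)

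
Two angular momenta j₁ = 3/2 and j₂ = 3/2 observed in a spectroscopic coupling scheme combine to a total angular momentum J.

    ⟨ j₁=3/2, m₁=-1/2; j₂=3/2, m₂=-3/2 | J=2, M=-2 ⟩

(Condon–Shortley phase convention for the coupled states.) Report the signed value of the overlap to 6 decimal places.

√[5·1!2!2!/6! · 1!2!0!3!0!4!] = √(8)
  +(−1)^0/∏(0,1,2,0,0,2)! = 1/4  (running 1/4)
⟨..|..⟩ = √(8)·(1/4) = +0.707107

+√(1/2) ≈ +0.707107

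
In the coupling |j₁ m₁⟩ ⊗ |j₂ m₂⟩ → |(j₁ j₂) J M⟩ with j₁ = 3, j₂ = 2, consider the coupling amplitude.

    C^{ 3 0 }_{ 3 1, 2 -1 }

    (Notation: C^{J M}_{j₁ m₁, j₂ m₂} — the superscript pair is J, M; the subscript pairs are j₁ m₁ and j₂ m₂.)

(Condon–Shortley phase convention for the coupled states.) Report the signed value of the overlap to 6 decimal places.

triangle: 2!·4!·2!/9! = 96/362880
(j±m)!: 4!·2!·1!·3!·3!·3! = 10368
prefactor² = (2J+1)·Δ·N² = 96/5
  k=0: +1/(0!·2!·2!·1!·2!·1!) = 1/8
  k=1: −1/(1!·1!·1!·0!·3!·2!) = -1/12
Σ = 1/24  ⇒  CG² = 96/5·(1/24)² = 1/30
CG = +√(1/30) = +0.182574

+0.182574  (= +√(1/30))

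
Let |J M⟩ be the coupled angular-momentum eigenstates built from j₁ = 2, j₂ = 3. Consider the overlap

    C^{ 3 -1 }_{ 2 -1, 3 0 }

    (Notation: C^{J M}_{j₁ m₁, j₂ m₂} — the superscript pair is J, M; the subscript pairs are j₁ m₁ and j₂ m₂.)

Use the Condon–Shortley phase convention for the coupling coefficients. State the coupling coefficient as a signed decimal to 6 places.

-0.182574

j₁+j₂−J=2  J+j₁−j₂=2  J−j₁+j₂=4  j₁+j₂+J+1=9
(j₁±m₁, j₂±m₂, J±M) = (1,3,3,3,2,4)
P² = 96/5
sum k=1..2:
  [1] −1/8 = -1/8
  [2] +1/12 = 1/12
S = -1/24
C² = P²·S² = 1/30 ; C = -0.182574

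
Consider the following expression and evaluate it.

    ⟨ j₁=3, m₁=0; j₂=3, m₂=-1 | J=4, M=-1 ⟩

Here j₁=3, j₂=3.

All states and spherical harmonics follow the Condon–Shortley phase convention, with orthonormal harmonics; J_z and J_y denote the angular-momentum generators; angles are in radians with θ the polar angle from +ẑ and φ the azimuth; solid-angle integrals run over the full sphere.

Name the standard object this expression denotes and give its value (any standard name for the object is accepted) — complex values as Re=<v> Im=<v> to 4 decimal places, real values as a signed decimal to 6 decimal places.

Clebsch–Gordan coefficient, −√(15/154) ≈ -0.312094

This is a Clebsch–Gordan (vector-coupling) coefficient.
√[9·2!4!4!/11! · 3!3!2!4!3!5!] = √(124416/385)
  +(−1)^0/∏(0,2,3,2,1,2)! = 1/48  (running 1/48)
  +(−1)^1/∏(1,1,2,1,2,3)! = -1/24  (running -1/48)
  +(−1)^2/∏(2,0,1,0,3,4)! = 1/288  (running -5/288)
⟨..|..⟩ = √(124416/385)·(-5/288) = -0.312094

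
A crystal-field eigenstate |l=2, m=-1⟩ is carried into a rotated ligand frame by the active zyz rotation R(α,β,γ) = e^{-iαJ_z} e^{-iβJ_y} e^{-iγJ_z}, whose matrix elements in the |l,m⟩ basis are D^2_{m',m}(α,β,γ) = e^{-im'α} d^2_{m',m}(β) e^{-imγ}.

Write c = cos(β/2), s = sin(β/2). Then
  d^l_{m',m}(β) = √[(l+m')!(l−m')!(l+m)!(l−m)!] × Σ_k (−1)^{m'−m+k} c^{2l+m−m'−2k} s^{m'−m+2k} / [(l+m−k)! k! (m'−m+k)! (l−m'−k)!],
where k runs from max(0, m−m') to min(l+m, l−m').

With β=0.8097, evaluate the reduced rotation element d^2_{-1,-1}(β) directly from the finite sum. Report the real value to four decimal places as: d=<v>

d=0.3206

d^2_{-1,-1}(β=0.8097) via the finite sum:
c=cos(0.809700/2)=0.919161, s=sin(0.809700/2)=0.393881; N=√[1·6·1·6]=6.000000
k: max(0,(-1)−(-1))=0 … min(2+(-1),2−(-1))=1
  k=0: (−1)^0·6.0000/(6)·0.9192^4·0.3939^0 = +0.713785
  k=1: (−1)^1·6.0000/(2)·0.9192^2·0.3939^2 = -0.393219
d^2_{-1,-1}(0.8097) = +0.713785 -0.393219 = +0.320566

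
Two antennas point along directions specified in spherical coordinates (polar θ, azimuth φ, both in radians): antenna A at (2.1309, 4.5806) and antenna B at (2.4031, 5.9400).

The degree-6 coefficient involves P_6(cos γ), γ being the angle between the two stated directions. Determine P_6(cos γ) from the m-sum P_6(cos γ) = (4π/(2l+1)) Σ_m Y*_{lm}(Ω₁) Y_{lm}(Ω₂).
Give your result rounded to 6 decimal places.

0.314557

Addition theorem: P_6(cos γ) = (4π/13) Σ_m Y*_{lm}(Ω₁) Y_{lm}(Ω₂), m = −6…6:
  m=-6: (-0.125630, 0.126978) × (-0.021091, 0.039702) = (-0.002392, -0.007666)  (running Σ = (-0.002392, -0.007666))
  m=-5: (0.237582, 0.306789) × (0.024741, -0.169274) = (0.057809, -0.032626)  (running Σ = (0.055418, -0.040292))
  m=-4: (0.334338, -0.194619) × (0.072301, 0.360268) = (0.094288, 0.106380)  (running Σ = (0.149706, 0.066088))
  m=-3: (-0.008492, -0.020347) × (-0.228268, -0.379739) = (-0.005788, 0.007869)  (running Σ = (0.143917, 0.073958))
  m=-2: (0.327606, -0.088407) × (0.117019, 0.095868) = (0.046811, 0.021062)  (running Σ = (0.190729, 0.095019))
  m=-1: (-0.020433, -0.154147) × (0.296849, 0.106072) = (0.010285, -0.047926)  (running Σ = (0.201014, 0.047093))
  m=0: (0.301055, -0.000000) × (-0.254494, 0.000000) = (-0.076617, 0.000000)  (running Σ = (0.124397, 0.047093))
  m=1: (0.020433, -0.154147) × (-0.296849, 0.106072) = (0.010285, 0.047926)  (running Σ = (0.134682, 0.095019))
  m=2: (0.327606, 0.088407) × (0.117019, -0.095868) = (0.046811, -0.021062)  (running Σ = (0.181494, 0.073958))
  m=3: (0.008492, -0.020347) × (0.228268, -0.379739) = (-0.005788, -0.007869)  (running Σ = (0.175705, 0.066088))
  m=4: (0.334338, 0.194619) × (0.072301, -0.360268) = (0.094288, -0.106380)  (running Σ = (0.269993, -0.040292))
  m=5: (-0.237582, 0.306789) × (-0.024741, -0.169274) = (0.057809, 0.032626)  (running Σ = (0.327803, -0.007666))
  m=6: (-0.125630, -0.126978) × (-0.021091, -0.039702) = (-0.002392, 0.007666)  (running Σ = (0.325411, 0.000000))
Σ over m = (0.325411, 0.000000); ×(4π/13) → (0.314557, 0.000000). Real part: 0.314557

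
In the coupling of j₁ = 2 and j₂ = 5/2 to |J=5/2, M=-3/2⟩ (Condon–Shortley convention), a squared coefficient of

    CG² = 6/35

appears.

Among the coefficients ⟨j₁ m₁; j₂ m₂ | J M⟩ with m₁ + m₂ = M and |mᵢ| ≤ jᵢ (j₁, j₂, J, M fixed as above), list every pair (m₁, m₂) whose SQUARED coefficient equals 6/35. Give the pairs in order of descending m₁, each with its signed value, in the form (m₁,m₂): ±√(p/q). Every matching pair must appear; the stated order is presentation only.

(-1,-1/2): −√(6/35)

Admissible pairs with m₁+m₂ = M = -3/2: (-2,1/2), (-1,-1/2), (0,-3/2), (1,-5/2)
  (m₁,m₂)=(1,-5/2): CG² = 3/7, CG = +√(3/7)
  (m₁,m₂)=(0,-3/2): CG² = 1/70, CG = −√(1/70)
  (m₁,m₂)=(-1,-1/2): CG² = 6/35, CG = −√(6/35)   ← matches the target
  (m₁,m₂)=(-2,1/2): CG² = 27/70, CG = +√(27/70)
Pairs with CG² = 6/35: (-1,-1/2): −√(6/35)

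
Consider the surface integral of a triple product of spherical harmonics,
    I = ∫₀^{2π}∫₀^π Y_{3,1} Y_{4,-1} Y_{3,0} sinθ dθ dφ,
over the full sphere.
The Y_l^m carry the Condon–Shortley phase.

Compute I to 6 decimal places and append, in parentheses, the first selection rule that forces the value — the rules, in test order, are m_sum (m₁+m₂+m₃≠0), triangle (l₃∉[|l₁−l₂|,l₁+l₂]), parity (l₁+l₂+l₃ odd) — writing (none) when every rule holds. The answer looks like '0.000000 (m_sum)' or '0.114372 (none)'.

Rules hold: Σm=0, L=10 even, 1≤3≤7.
N = 7·9·7 = 441
Δ = 4!·2!·4!/11! = 1/34650
Racah Σ t=1..3: t=1:−1/72 t=2:+1/16 t=3:−1/72 = 5/144
⇒ 3j(3 4 3; 0 0 0)² = 2/77, sgn -1
Racah Σ t=0..2: t=0:+1/288 t=1:−1/24 t=2:+1/48 = -5/288
⇒ 3j(3 4 3; 1 -1 0)² = 5/462, sgn +1
4πI² = N·(3j₀)²·(3jₘ)² = 15/121
I = -1·√(0.123967/4π) = -0.09932258
No selection rule forces the value: the integral is nonzero (none).

-0.099323 (none)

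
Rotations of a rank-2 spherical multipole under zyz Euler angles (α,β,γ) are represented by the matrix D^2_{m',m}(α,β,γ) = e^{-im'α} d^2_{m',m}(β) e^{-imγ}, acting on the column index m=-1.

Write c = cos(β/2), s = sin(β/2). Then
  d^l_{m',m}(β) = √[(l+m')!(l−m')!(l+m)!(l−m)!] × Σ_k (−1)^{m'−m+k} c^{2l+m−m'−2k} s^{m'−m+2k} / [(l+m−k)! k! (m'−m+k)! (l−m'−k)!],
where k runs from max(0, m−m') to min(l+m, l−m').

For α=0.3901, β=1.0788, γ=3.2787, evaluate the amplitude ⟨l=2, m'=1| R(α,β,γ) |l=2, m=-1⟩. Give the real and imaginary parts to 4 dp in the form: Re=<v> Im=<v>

Split into d^2_{1,-1}(β=1.0788) × two z-phases.
c=cos(1.078800/2)=0.858017, s=sin(1.078800/2)=0.513621; N=√[6·1·1·6]=6.000000
The bounds max(0,m−m')=0 and min(l+m,l−m')=1 give 2 terms
  k=0: (−1)^2·6.0000/(2)·0.8580^2·0.5136^2 = +0.582638
  k=1: (−1)^3·6.0000/(6)·0.8580^0·0.5136^4 = -0.069594
d^2_{1,-1}(1.0788) = +0.582638 -0.069594 = +0.513044
D = (+0.924871-0.380281i)·(+0.513044)·(-0.990616-0.136678i) = -0.496713+0.128416i

Re=-0.4967 Im=0.1284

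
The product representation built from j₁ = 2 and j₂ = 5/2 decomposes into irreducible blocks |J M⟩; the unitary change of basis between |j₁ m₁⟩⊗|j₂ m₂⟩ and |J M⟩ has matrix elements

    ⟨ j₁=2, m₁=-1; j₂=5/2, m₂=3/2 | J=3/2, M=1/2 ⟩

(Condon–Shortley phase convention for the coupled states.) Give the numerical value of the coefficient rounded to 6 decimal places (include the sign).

j₁+j₂−J=3  J+j₁−j₂=1  J−j₁+j₂=2  j₁+j₂+J+1=7
(j₁±m₁, j₂±m₂, J±M) = (1,3,4,1,2,1)
P² = 96/35
sum k=2..3:
  [2] +1/4 = 1/4
  [3] −1/6 = -1/6
S = 1/12
C² = P²·S² = 2/105 ; C = +0.138013

+√(2/105) ≈ +0.138013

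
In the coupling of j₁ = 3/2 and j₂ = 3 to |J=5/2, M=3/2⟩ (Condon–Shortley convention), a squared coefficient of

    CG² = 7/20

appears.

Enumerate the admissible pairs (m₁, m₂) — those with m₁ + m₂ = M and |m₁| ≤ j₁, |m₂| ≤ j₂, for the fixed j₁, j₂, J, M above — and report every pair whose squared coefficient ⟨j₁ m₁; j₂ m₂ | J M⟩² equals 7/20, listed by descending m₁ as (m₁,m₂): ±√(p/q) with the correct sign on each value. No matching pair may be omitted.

Admissible pairs with m₁+m₂ = M = 3/2: (-3/2,3), (-1/2,2), (1/2,1), (3/2,0)
  (m₁,m₂)=(3/2,0): CG² = 9/35, CG = +√(9/35)
  (m₁,m₂)=(1/2,1): CG² = 7/20, CG = −√(7/20)   ← matches the target
  (m₁,m₂)=(-1/2,2): CG² = 1/14, CG = +√(1/14)
  (m₁,m₂)=(-3/2,3): CG² = 9/28, CG = +√(9/28)
Pairs with CG² = 7/20: (1/2,1): −√(7/20)

(1/2,1): −√(7/20)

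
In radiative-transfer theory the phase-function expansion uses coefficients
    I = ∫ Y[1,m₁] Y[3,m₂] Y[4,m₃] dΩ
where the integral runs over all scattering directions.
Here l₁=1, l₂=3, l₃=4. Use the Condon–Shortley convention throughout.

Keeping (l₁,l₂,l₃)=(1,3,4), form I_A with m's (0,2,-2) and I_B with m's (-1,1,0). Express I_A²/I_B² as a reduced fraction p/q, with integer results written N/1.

2/1

Shared (l₁,l₂,l₃)=(1,3,4): N and (l;000)² cancel in I_A²/I_B².
A: Δ = 0!·2!·6!/9! = 1/252; Racah Σ t=0..0: t=0:+1/120 = 1/120; ⇒ 3j(1 3 4; 0 2 -2)² = 1/21, sgn +1
B: Δ = 0!·2!·6!/9! = 1/252; Racah Σ t=0..0: t=0:+1/96 = 1/96; ⇒ 3j(1 3 4; -1 1 0)² = 1/42, sgn +1
I_A²/I_B² = (1/21)/(1/42) = 2/1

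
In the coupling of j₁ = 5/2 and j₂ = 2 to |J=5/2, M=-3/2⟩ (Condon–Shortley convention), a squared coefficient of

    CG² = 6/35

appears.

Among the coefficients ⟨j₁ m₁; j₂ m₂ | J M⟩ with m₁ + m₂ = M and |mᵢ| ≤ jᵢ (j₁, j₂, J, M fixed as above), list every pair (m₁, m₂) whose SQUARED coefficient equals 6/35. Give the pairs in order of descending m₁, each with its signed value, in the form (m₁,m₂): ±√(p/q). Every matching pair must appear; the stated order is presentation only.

(-1/2,-1): −√(6/35)

Admissible pairs with m₁+m₂ = M = -3/2: (-5/2,1), (-3/2,0), (-1/2,-1), (1/2,-2)
  (m₁,m₂)=(1/2,-2): CG² = 27/70, CG = +√(27/70)
  (m₁,m₂)=(-1/2,-1): CG² = 6/35, CG = −√(6/35)   ← matches the target
  (m₁,m₂)=(-3/2,0): CG² = 1/70, CG = −√(1/70)
  (m₁,m₂)=(-5/2,1): CG² = 3/7, CG = +√(3/7)
Pairs with CG² = 6/35: (-1/2,-1): −√(6/35)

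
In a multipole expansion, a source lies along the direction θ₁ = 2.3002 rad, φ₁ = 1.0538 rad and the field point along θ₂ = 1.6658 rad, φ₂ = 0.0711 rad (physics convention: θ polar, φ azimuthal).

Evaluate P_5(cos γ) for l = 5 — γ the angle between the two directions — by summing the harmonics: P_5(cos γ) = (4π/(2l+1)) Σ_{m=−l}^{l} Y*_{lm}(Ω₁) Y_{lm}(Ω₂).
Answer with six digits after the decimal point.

Expand P_5 via completeness: Σ_{m} conj(Y_{5,m}) at Ω₁ times Y_{5,m} at Ω₂ —
  [-5]  conj(Y_{5,-5})(Ω₁) = +0.056491-0.090787i ; Y_{5,-5}(Ω₂) = +0.425389-0.157936i ; Δ = +0.009692-0.047542i
  [-4]  conj(Y_{5,-4})(Ω₁) = +0.144155+0.265646i ; Y_{5,-4}(Ω₂) = -0.131242+0.038365i ; Δ = -0.029111-0.029333i
  [-3]  conj(Y_{5,-3})(Ω₁) = -0.429626-0.008511i ; Y_{5,-3}(Ω₂) = -0.306537+0.066394i ; Δ = +0.132261-0.025916i
  [-2]  conj(Y_{5,-2})(Ω₁) = +0.106712-0.179320i ; Y_{5,-2}(Ω₂) = +0.153455-0.021970i ; Δ = +0.012436-0.029862i
  [-1]  conj(Y_{5,-1})(Ω₁) = -0.126948-0.223273i ; Y_{5,-1}(Ω₂) = +0.278507-0.019835i ; Δ = -0.039785-0.059665i
  [+0]  conj(Y_{5,0})(Ω₁) = +0.285423-0.000000i ; Y_{5,0}(Ω₂) = -0.159479+0.000000i ; Δ = -0.045519+0.000000i
  [+1]  conj(Y_{5,1})(Ω₁) = +0.126948-0.223273i ; Y_{5,1}(Ω₂) = -0.278507-0.019835i ; Δ = -0.039785+0.059665i
  [+2]  conj(Y_{5,2})(Ω₁) = +0.106712+0.179320i ; Y_{5,2}(Ω₂) = +0.153455+0.021970i ; Δ = +0.012436+0.029862i
  [+3]  conj(Y_{5,3})(Ω₁) = +0.429626-0.008511i ; Y_{5,3}(Ω₂) = +0.306537+0.066394i ; Δ = +0.132261+0.025916i
  [+4]  conj(Y_{5,4})(Ω₁) = +0.144155-0.265646i ; Y_{5,4}(Ω₂) = -0.131242-0.038365i ; Δ = -0.029111+0.029333i
  [+5]  conj(Y_{5,5})(Ω₁) = -0.056491-0.090787i ; Y_{5,5}(Ω₂) = -0.425389-0.157936i ; Δ = +0.009692+0.047542i
Total Σ_m = +0.125469-0.000000i. Multiply by 1.142397: +0.143336-0.000000i. P_5(cos γ) = 0.143336

0.143336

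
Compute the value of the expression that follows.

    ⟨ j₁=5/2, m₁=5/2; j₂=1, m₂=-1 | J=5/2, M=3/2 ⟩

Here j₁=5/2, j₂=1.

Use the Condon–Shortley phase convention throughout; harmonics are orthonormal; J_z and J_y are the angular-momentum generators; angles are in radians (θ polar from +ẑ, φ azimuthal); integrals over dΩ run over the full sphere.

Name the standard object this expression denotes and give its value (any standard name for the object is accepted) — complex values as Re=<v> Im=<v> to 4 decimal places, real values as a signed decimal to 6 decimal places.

This is a Clebsch–Gordan (vector-coupling) coefficient.
√[6·1!4!1!/7! · 5!0!0!2!4!1!] = √(1152/7)
  +(−1)^0/∏(0,1,0,0,4,1)! = 1/24  (running 1/24)
⟨..|..⟩ = √(1152/7)·(1/24) = +0.534522

Clebsch–Gordan coefficient, +√(2/7) ≈ +0.534522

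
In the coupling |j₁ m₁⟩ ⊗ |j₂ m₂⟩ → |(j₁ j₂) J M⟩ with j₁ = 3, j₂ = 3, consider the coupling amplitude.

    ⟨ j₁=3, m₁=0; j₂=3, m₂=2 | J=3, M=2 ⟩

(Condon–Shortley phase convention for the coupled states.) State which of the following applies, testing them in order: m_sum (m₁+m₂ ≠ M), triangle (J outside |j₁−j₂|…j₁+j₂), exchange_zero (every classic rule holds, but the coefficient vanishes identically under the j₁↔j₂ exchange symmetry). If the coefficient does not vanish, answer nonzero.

nonzero

m-sum: m₁+m₂ = 0+2 = 2, M = 2  ✓
triangle: |j₁−j₂| = 0 ≤ J = 3 ≤ j₁+j₂ = 6  ✓
exchange: j₁≠j₂ or m₁≠m₂ — the exchange symmetry imposes no constraint here
value check: CG = +√(1/6) = +0.408248 ≠ 0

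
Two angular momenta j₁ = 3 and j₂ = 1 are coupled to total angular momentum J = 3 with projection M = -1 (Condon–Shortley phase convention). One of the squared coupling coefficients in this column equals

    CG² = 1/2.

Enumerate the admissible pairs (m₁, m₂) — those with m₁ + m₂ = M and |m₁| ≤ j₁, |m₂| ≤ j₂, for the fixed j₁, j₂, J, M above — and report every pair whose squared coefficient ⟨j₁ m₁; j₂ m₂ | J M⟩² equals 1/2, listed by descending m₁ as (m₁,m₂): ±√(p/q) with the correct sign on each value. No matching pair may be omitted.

Admissible pairs with m₁+m₂ = M = -1: (-2,1), (-1,0), (0,-1)
  (m₁,m₂)=(0,-1): CG² = 1/2, CG = +√(1/2)   ← matches the target
  (m₁,m₂)=(-1,0): CG² = 1/12, CG = −√(1/12)
  (m₁,m₂)=(-2,1): CG² = 5/12, CG = −√(5/12)
Pairs with CG² = 1/2: (0,-1): +√(1/2)

(0,-1): +√(1/2)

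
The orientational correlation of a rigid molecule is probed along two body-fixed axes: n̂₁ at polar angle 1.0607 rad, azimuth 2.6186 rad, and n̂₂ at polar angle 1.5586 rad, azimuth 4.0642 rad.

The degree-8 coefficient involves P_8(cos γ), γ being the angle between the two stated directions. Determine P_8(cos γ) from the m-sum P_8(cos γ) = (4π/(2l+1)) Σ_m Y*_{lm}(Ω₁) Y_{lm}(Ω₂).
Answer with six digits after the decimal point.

0.152663

Summing Y*_{l m}(θ₁,φ₁)·Y_{l m}(θ₂,φ₂) over m ∈ [−8, 8]; prefactor 4π/(2·8+1) = 0.739198:
  m=-8: (-0.087433+0.149757i) × (+0.234725-0.458536i) = +0.048146+0.075243i  (running Σ = +0.048146+0.075243i)
  m=-7: (+0.336912-0.192615i) × (-0.024748+0.004377i) = -0.007495+0.006241i  (running Σ = +0.040652+0.081484i)
  m=-6: (-0.428343-0.001558i) × (-0.275311-0.255217i) = +0.117530+0.109749i  (running Σ = +0.158181+0.191234i)
  m=-5: (+0.100074+0.058183i) × (-0.002948+0.029572i) = -0.002016+0.002788i  (running Σ = +0.156166+0.194021i)
  m=-4: (+0.146954+0.255963i) × (-0.287406+0.175751i) = -0.087221-0.047738i  (running Σ = +0.068945+0.146283i)
  m=-3: (+0.000506-0.278312i) × (+0.029707+0.011651i) = +0.003258-0.008262i  (running Σ = +0.072202+0.138022i)
  m=-2: (+0.083381-0.144016i) × (+0.086965+0.308911i) = +0.051739+0.013233i  (running Σ = +0.123942+0.151254i)
  m=-1: (-0.272682+0.157213i) × (+0.019837-0.026192i) = -0.001291+0.010261i  (running Σ = +0.122650+0.161515i)
  m=0: (-0.122577-0.000000i) × (+0.316335+0.000000i) = -0.038775-0.000000i  (running Σ = +0.083875+0.161515i)
  m=1: (+0.272682+0.157213i) × (-0.019837-0.026192i) = -0.001291-0.010261i  (running Σ = +0.082584+0.151254i)
  m=2: (+0.083381+0.144016i) × (+0.086965-0.308911i) = +0.051739-0.013233i  (running Σ = +0.134323+0.138022i)
  m=3: (-0.000506-0.278312i) × (-0.029707+0.011651i) = +0.003258+0.008262i  (running Σ = +0.137581+0.146283i)
  m=4: (+0.146954-0.255963i) × (-0.287406-0.175751i) = -0.087221+0.047738i  (running Σ = +0.050360+0.194021i)
  m=5: (-0.100074+0.058183i) × (+0.002948+0.029572i) = -0.002016-0.002788i  (running Σ = +0.048344+0.191234i)
  m=6: (-0.428343+0.001558i) × (-0.275311+0.255217i) = +0.117530-0.109749i  (running Σ = +0.165874+0.081484i)
  m=7: (-0.336912-0.192615i) × (+0.024748+0.004377i) = -0.007495-0.006241i  (running Σ = +0.158379+0.075243i)
  m=8: (-0.087433-0.149757i) × (+0.234725+0.458536i) = +0.048146-0.075243i  (running Σ = +0.206525+0.000000i)
Total Σ_m = +0.206525+0.000000i. Multiply by 0.739198: +0.152663+0.000000i. P_8(cos γ) = 0.152663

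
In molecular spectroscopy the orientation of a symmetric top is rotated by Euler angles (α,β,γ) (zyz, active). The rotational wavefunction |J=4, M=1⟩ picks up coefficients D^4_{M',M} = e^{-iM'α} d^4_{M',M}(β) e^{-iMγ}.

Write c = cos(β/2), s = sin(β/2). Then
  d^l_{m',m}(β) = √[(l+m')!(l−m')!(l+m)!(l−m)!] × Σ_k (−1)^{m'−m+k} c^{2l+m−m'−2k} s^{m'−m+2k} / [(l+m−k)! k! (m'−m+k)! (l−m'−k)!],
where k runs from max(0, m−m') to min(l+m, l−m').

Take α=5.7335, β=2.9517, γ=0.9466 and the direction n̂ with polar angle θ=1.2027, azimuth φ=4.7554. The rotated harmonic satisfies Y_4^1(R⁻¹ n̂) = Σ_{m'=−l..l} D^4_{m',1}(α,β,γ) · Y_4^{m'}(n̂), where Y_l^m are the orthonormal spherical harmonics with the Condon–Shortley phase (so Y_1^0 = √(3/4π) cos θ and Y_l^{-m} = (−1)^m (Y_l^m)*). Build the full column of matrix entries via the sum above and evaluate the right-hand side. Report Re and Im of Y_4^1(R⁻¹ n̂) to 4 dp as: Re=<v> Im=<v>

Need the full column D^4_{m',1} for m'=−4..4 at α=5.7335, β=2.9517, γ=0.9466.
cos(β/2)=0.094804, sin(β/2)=0.995496
d^4_{-4,1}: single k=5 term ⇒ +0.006234;  D = -0.006234+0.000023i
d^4_{-3,1}: k∈[4..5] ⇒ +0.001049 -0.069432 = -0.068382;  D = +0.058442+0.035505i
d^4_{-2,1}: k∈[3..5] ⇒ +0.000107 -0.017672 +0.389707 = +0.372142;  D = -0.170253-0.330914i
d^4_{-1,1}: k∈[2..5] ⇒ +0.000007 -0.002380 +0.131214 -0.964531 = -0.835690;  D = -0.062211+0.833371i
d^4_{0,1}: k∈[1..4] ⇒ +0.000000 -0.000203 +0.022353 -0.410787 = -0.388637;  D = -0.227137+0.315353i
d^4_{1,1}: k∈[0..3] ⇒ +0.000000 -0.000011 +0.002380 -0.087476 = -0.085107;  D = -0.078490+0.032900i
d^4_{2,1}: k∈[0..2] ⇒ -0.000000 +0.000160 -0.011781 = -0.011621;  D = -0.011486-0.001768i
d^4_{3,1}: k∈[0..1] ⇒ +0.000006 -0.001049 = -0.001044;  D = -0.000797-0.000674i
d^4_{4,1}: single k=0 term ⇒ -0.000057;  D = -0.000018-0.000054i
Y_4^{m'}(θ=1.2027,φ=4.7554) and Σ D·Y over m':
  (-0.0062+0.0000i)·(+0.3304-0.0574i)  (+0.0584+0.0355i)·(-0.0471-0.3628i)  (-0.1703-0.3309i)·(+0.0272-0.0023i)  (-0.0622+0.8334i)·(-0.0143-0.3322i)  (-0.2271+0.3154i)·(-0.0315+0.0000i)  (-0.0785+0.0329i)·(+0.0143-0.3322i)  (-0.0115-0.0018i)·(+0.0272+0.0023i)  (-0.0008-0.0007i)·(+0.0471-0.3628i)  (-0.0000-0.0001i)·(+0.3304+0.0574i)
Y_4^1(R⁻¹ n̂) = +0.296797-0.005565i

Re=0.2968 Im=-0.0056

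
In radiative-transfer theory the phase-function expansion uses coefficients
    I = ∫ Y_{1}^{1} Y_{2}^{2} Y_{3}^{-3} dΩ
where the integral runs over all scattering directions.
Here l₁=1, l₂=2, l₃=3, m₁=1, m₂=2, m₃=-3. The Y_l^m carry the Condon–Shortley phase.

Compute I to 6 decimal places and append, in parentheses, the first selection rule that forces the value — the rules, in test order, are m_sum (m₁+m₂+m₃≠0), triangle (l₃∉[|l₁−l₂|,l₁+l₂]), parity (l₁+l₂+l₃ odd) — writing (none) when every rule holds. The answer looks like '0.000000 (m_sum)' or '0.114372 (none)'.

-0.319865 (none)

m-sum 0 ✓  L=6 even ✓  1≤3≤3 ✓
Π(2lᵢ+1) = 3×5×7 = 105
triangle coeff Δ(1,2,3) = 1/105
Σ_t [0,0]: t=0:+1/4 = 1/4
(3j)²=3/35 [(1 2 3; 0 0 0)], sign=-1
Σ_t [0,0]: t=0:+1/48 = 1/48
(3j)²=1/7 [(1 2 3; 1 2 -3)], sign=+1
⇒ 4πI² = 9/7
I = (-1)√(9/7/(4π)) = -0.31986543
No selection rule forces the value: the integral is nonzero (none).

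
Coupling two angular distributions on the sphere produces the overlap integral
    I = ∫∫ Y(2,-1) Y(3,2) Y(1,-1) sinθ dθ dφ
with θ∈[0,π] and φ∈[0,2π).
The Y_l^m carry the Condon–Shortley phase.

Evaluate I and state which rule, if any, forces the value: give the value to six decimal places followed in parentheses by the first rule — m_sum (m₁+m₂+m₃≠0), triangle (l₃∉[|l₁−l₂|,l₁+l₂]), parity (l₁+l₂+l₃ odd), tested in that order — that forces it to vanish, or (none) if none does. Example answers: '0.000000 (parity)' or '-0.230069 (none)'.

0.261169 (none)

m-sum 0 ✓  L=6 even ✓  1≤1≤5 ✓
Π(2lᵢ+1) = 5×7×3 = 105
triangle coeff Δ(2,3,1) = 1/105
Σ_t [2,2]: t=2:+1/4 = 1/4
(3j)²=3/35 [(2 3 1; 0 0 0)], sign=-1
Σ_t [3,3]: t=3:−1/12 = -1/12
(3j)²=2/21 [(2 3 1; -1 2 -1)], sign=-1
⇒ 4πI² = 6/7
I = (+1)√(6/7/(4π)) = 0.26116903
No selection rule forces the value: the integral is nonzero (none).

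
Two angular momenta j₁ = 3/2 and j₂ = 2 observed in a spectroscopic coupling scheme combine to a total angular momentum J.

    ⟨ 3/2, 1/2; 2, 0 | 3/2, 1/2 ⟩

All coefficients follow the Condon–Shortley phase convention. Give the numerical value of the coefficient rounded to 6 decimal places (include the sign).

−√(1/5) = -0.447214

triangle: 2!·1!·2!/6! = 4/720
(j±m)!: 2!·1!·2!·2!·2!·1! = 16
prefactor² = (2J+1)·Δ·N² = 16/45
  k=0: +1/(0!·2!·1!·2!·0!·0!) = 1/4
  k=1: −1/(1!·1!·0!·1!·1!·1!) = -1
Σ = -3/4  ⇒  CG² = 16/45·(-3/4)² = 1/5
CG = −√(1/5) = -0.447214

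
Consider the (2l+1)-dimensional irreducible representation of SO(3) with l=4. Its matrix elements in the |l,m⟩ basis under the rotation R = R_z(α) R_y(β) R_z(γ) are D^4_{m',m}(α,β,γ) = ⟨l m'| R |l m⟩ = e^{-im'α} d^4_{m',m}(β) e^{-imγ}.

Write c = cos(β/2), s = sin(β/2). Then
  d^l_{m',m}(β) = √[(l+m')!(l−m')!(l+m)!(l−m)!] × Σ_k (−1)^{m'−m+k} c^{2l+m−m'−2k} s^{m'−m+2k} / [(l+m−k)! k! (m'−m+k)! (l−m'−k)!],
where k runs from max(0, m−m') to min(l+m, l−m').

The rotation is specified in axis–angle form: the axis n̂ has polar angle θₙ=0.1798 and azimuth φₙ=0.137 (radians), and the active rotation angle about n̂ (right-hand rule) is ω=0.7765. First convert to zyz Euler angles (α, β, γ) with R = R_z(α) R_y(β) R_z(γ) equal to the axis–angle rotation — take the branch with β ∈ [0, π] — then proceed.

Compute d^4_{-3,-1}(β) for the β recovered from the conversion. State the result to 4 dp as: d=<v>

d=0.0356

Axis–angle → zyz. n̂ = (sinθₙcosφₙ, sinθₙsinφₙ, cosθₙ) = (+0.177157, +0.024424, +0.983879), ω = 0.7765.
R = I cosω + sinω [n̂]ₓ + (1−cosω) n̂n̂ᵀ gives
  R = [+0.722366, -0.688250, +0.067076; +0.690730, +0.713542, -0.117262; +0.032844, +0.131037, +0.990833]
β = atan2(√(R₁₃²+R₂₃²), R₃₃) = 0.135505; α = atan2(R₂₃, R₁₃) mod 2π = 5.231977; γ = atan2(R₃₂, −R₃₁) mod 2π = 1.816385
d^4_{-3,-1}(β=0.1355) via the finite sum:
With c≡cos(β/2)=0.997706 and s≡sin(β/2)=0.067701, N=[1·5040·6·120]^{1/2}=1904.940944
The bounds max(0,m−m')=2 and min(l+m,l−m')=3 give 2 terms
  k=2: (−1)^0·1904.9409/(240)·0.9977^6·0.0677^2 = +0.035881
  k=3: (−1)^1·1904.9409/(144)·0.9977^4·0.0677^4 = -0.000275
d^4_{-3,-1}(0.1355) = +0.035881 -0.000275 = +0.035606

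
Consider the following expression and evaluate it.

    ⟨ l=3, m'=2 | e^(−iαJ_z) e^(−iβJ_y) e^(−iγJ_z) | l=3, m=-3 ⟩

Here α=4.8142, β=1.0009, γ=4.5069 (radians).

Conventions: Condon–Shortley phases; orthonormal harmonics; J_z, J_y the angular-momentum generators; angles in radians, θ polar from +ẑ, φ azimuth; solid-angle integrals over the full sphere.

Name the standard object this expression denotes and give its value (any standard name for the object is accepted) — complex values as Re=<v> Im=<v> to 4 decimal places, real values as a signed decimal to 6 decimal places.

Wigner D-matrix element, Re=0.0400 Im=0.0373

This is a Wigner D-matrix element — the rotation-matrix element ⟨l m'| R(α,β,γ) |l m⟩ in the angular-momentum basis.
Split into d^3_{2,-3}(β=1.0009) × two z-phases.
c=cos(1.000900/2)=0.877367, s=sin(1.000900/2)=0.479820; N=√[120·1·1·720]=293.938769
The bounds max(0,m−m')=0 and min(l+m,l−m')=0 give 1 term
  k=0: (−1)^5·293.9388/(120)·0.8774^1·0.4798^5 = -0.054658
d^3_{2,-3}(1.0009) = -0.054658
Attach z-rotation phases: D = e^{-i(2)(4.8142)}·(-0.054658)·e^{-i(-3)(4.5069)} = +0.039966+0.037285i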